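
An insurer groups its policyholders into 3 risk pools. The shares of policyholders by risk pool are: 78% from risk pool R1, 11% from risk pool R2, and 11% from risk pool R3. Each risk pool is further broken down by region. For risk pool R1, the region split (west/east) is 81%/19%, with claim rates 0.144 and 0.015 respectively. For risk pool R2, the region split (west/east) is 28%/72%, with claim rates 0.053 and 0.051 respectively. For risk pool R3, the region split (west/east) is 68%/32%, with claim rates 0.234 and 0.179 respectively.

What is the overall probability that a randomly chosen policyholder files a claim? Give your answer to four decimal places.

P(C|R1) = 0.81·0.144 + 0.19·0.015 = 0.11664 + 0.00285 = 0.11949
P(C|R2) = 0.28·0.053 + 0.72·0.051 = 0.01484 + 0.03672 = 0.05156
P(C|R3) = 0.68·0.234 + 0.32·0.179 = 0.15912 + 0.05728 = 0.2164
By total probability over the outer partition,
P(C) = 0.78·0.11949 + 0.11·0.05156 + 0.11·0.2164
      = 0.0932022 + 0.0056716 + 0.023804 = 0.1226778

0.1227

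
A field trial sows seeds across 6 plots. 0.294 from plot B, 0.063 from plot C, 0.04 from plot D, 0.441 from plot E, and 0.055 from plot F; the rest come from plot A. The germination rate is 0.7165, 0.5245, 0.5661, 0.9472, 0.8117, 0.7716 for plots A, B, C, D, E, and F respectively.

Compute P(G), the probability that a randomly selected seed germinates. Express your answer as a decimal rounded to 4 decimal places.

P(A) = 1 − (0.294 + 0.063 + 0.04 + 0.441 + 0.055) = 0.107.
Using total probability over the partition,
P(G) = P(G|A)·P(A) + P(G|B)·P(B) + P(G|C)·P(C) + P(G|D)·P(D) + P(G|E)·P(E) + P(G|F)·P(F)
      = 0.7165·0.107 + 0.5245·0.294 + 0.5661·0.063 + 0.9472·0.04 + 0.8117·0.441 + 0.7716·0.055
      = 0.0766655 + 0.154203 + 0.0356643 + 0.037888 + 0.3579597 + 0.042438 = 0.7048185

P(G) ≈ 0.7048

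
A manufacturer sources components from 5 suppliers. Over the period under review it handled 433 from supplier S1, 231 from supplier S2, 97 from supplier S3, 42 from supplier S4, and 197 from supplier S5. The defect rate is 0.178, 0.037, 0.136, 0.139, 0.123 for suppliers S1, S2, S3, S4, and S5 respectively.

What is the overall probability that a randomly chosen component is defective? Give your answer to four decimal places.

Total: 433 + 231 + 97 + 42 + 197 = 1000.
P(S1) = 433/1000 = 0.433. P(S2) = 231/1000 = 0.231. P(S3) = 97/1000 = 0.097. P(S4) = 42/1000 = 0.042. P(S5) = 197/1000 = 0.197.
P(D) = P(D|S1)·P(S1) + P(D|S2)·P(S2) + P(D|S3)·P(S3) + P(D|S4)·P(S4) + P(D|S5)·P(S5)
      = 0.178·0.433 + 0.037·0.231 + 0.136·0.097 + 0.139·0.042 + 0.123·0.197
      = 0.077074 + 0.008547 + 0.013192 + 0.005838 + 0.024231 = 0.128882

P(D) ≈ 0.1289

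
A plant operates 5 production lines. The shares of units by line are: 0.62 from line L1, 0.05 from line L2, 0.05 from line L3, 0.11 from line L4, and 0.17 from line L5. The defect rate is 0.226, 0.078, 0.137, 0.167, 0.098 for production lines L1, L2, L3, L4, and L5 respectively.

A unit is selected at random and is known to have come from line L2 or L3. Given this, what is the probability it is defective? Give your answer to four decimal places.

P(D|S) ≈ 0.1075

Let S = {L2, L3}.
P(S) = 0.05 + 0.05 = 0.1.
P(D ∩ S) = 0.078·0.05 + 0.137·0.05 = 0.0039 + 0.00685 = 0.01075.
P(D | S) = 0.01075 / 0.1 = 0.107500…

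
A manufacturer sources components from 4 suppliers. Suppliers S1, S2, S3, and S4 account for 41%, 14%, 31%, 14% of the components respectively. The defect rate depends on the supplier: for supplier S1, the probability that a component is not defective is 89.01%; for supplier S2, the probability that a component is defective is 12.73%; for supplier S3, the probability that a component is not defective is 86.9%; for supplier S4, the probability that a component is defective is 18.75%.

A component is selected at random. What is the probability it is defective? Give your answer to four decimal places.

P(D|S1) = 1 − 0.8901 = 0.1099.
P(D|S3) = 1 − 0.869 = 0.131.
P(D) = P(D|S1)·P(S1) + P(D|S2)·P(S2) + P(D|S3)·P(S3) + P(D|S4)·P(S4)
      = 0.1099·0.41 + 0.1273·0.14 + 0.131·0.31 + 0.1875·0.14
      = 0.045059 + 0.017822 + 0.04061 + 0.02625 = 0.129741

0.1297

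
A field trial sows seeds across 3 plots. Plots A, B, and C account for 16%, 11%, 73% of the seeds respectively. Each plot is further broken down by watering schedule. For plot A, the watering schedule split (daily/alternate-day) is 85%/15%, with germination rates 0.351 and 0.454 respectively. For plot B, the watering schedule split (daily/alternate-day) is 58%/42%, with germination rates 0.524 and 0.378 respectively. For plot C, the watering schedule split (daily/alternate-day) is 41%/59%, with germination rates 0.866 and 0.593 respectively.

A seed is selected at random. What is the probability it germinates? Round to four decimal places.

P(G|A) = 0.85·0.351 + 0.15·0.454 = 0.29835 + 0.0681 = 0.36645
P(G|B) = 0.58·0.524 + 0.42·0.378 = 0.30392 + 0.15876 = 0.46268
P(G|C) = 0.41·0.866 + 0.59·0.593 = 0.35506 + 0.34987 = 0.70493
By total probability over the outer partition,
P(G) = 0.16·0.36645 + 0.11·0.46268 + 0.73·0.70493
      = 0.058632 + 0.0508948 + 0.5145989 = 0.6241257

0.6241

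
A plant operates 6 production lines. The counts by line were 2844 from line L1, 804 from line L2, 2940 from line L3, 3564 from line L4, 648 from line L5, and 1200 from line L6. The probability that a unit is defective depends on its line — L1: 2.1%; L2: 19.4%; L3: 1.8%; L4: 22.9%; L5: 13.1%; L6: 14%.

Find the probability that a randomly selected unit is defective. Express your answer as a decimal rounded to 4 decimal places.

P(D) ≈ 0.1115

Total: 2844 + 804 + 2940 + 3564 + 648 + 1200 = 12000.
P(L1) = 2844/12000 = 0.237. P(L2) = 804/12000 = 0.067. P(L3) = 2940/12000 = 0.245. P(L4) = 3564/12000 = 0.297. P(L5) = 648/12000 = 0.054. P(L6) = 1200/12000 = 0.1.
Using total probability over the partition,
P(D) = P(D|L1)·P(L1) + P(D|L2)·P(L2) + P(D|L3)·P(L3) + P(D|L4)·P(L4) + P(D|L5)·P(L5) + P(D|L6)·P(L6)
      = 0.021·0.237 + 0.194·0.067 + 0.018·0.245 + 0.229·0.297 + 0.131·0.054 + 0.14·0.1
      = 0.004977 + 0.012998 + 0.00441 + 0.068013 + 0.007074 + 0.014 = 0.111472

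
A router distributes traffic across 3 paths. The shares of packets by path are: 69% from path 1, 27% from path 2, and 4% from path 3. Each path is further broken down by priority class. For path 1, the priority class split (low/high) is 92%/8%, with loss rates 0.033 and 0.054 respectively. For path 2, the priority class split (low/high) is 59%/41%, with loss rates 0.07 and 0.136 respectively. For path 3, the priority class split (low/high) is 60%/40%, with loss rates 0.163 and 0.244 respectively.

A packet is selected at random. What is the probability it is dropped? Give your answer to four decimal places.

P(L) ≈ 0.0580

P(L|1) = 0.92·0.033 + 0.08·0.054 = 0.03036 + 0.00432 = 0.03468
P(L|2) = 0.59·0.07 + 0.41·0.136 = 0.0413 + 0.05576 = 0.09706
P(L|3) = 0.6·0.163 + 0.4·0.244 = 0.0978 + 0.0976 = 0.1954
By total probability over the outer partition,
P(L) = 0.69·0.03468 + 0.27·0.09706 + 0.04·0.1954
      = 0.0239292 + 0.0262062 + 0.007816 = 0.0579514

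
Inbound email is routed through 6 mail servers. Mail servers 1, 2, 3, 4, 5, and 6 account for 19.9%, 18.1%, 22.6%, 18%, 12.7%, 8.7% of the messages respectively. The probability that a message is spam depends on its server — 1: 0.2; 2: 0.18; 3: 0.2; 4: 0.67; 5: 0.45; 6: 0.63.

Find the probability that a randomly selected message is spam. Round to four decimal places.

P(S) ≈ 0.3501

P(S) = P(S|1)·P(1) + P(S|2)·P(2) + P(S|3)·P(3) + P(S|4)·P(4) + P(S|5)·P(5) + P(S|6)·P(6)
      = 0.2·0.199 + 0.18·0.181 + 0.2·0.226 + 0.67·0.18 + 0.45·0.127 + 0.63·0.087
      = 0.0398 + 0.03258 + 0.0452 + 0.1206 + 0.05715 + 0.05481 = 0.35014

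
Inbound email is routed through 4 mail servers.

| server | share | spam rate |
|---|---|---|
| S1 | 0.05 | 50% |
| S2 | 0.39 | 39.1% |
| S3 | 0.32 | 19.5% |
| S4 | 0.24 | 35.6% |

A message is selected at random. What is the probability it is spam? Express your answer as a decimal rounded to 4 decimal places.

Using total probability over the partition,
P(S) = P(S|S1)·P(S1) + P(S|S2)·P(S2) + P(S|S3)·P(S3) + P(S|S4)·P(S4)
      = 0.5·0.05 + 0.391·0.39 + 0.195·0.32 + 0.356·0.24
      = 0.025 + 0.15249 + 0.0624 + 0.08544 = 0.32533

P(S) ≈ 0.3253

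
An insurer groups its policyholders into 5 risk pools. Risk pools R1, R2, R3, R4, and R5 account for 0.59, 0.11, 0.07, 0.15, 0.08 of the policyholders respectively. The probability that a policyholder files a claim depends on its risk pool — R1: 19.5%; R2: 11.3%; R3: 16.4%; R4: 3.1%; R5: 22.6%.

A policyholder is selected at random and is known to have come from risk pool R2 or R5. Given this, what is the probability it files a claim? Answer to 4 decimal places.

0.1606

Let S = {R2, R5}.
P(S) = 0.11 + 0.08 = 0.19.
P(C ∩ S) = 0.113·0.11 + 0.226·0.08 = 0.01243 + 0.01808 = 0.03051.
P(C | S) = 0.03051 / 0.19 = 0.160579…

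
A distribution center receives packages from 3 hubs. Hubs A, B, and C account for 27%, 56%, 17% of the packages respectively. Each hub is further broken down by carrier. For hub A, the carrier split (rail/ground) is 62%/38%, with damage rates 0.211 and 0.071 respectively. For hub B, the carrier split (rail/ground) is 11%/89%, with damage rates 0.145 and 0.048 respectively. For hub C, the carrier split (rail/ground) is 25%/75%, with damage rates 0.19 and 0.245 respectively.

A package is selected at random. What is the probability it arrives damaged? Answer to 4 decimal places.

P(D) ≈ 0.1148

P(D|A) = 0.62·0.211 + 0.38·0.071 = 0.13082 + 0.02698 = 0.1578
P(D|B) = 0.11·0.145 + 0.89·0.048 = 0.01595 + 0.04272 = 0.05867
P(D|C) = 0.25·0.19 + 0.75·0.245 = 0.0475 + 0.18375 = 0.23125
Then overall,
P(D) = 0.27·0.1578 + 0.56·0.05867 + 0.17·0.23125
      = 0.042606 + 0.0328552 + 0.0393125 = 0.1147737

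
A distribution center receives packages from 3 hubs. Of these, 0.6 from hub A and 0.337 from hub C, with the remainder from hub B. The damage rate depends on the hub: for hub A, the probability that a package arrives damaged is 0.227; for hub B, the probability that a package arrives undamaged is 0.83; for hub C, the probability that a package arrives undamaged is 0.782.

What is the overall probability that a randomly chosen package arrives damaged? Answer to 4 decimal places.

P(B) = 1 − (0.6 + 0.337) = 0.063.
P(D|B) = 1 − 0.83 = 0.17.
P(D|C) = 1 − 0.782 = 0.218.
P(D) = P(D|A)·P(A) + P(D|B)·P(B) + P(D|C)·P(C)
      = 0.227·0.6 + 0.17·0.063 + 0.218·0.337
      = 0.1362 + 0.01071 + 0.073466 = 0.220376

P(D) ≈ 0.2204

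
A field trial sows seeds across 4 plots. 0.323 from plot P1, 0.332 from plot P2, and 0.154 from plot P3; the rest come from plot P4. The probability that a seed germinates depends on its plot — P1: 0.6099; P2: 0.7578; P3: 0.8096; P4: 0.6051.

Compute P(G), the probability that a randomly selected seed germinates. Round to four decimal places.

0.6888

P(P4) = 1 − (0.323 + 0.332 + 0.154) = 0.191.
By the law of total probability,
P(G) = P(G|P1)·P(P1) + P(G|P2)·P(P2) + P(G|P3)·P(P3) + P(G|P4)·P(P4)
      = 0.6099·0.323 + 0.7578·0.332 + 0.8096·0.154 + 0.6051·0.191
      = 0.1969977 + 0.2515896 + 0.1246784 + 0.1155741 = 0.6888398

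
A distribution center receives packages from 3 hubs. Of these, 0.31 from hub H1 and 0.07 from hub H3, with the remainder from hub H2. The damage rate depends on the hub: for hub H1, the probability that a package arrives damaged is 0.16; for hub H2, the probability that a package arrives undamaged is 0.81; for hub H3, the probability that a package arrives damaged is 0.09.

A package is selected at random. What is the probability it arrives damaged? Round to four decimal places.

P(H2) = 1 − (0.31 + 0.07) = 0.62.
P(D|H2) = 1 − 0.81 = 0.19.
P(D) = P(D|H1)·P(H1) + P(D|H2)·P(H2) + P(D|H3)·P(H3)
      = 0.16·0.31 + 0.19·0.62 + 0.09·0.07
      = 0.0496 + 0.1178 + 0.0063 = 0.1737

0.1737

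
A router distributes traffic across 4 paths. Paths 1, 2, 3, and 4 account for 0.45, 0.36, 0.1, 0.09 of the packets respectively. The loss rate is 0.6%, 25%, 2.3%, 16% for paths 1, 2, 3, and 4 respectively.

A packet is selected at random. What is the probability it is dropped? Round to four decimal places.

Using total probability over the partition,
P(L) = P(L|1)·P(1) + P(L|2)·P(2) + P(L|3)·P(3) + P(L|4)·P(4)
      = 0.006·0.45 + 0.25·0.36 + 0.023·0.1 + 0.16·0.09
      = 0.0027 + 0.09 + 0.0023 + 0.0144 = 0.1094

0.1094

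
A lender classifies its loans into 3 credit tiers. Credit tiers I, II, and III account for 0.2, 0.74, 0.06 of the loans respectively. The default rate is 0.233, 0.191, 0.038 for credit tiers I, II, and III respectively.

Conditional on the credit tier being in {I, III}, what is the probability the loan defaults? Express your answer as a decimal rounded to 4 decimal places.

P(D|S) ≈ 0.1880

Let S = {I, III}.
P(S) = 0.2 + 0.06 = 0.26.
P(D ∩ S) = 0.233·0.2 + 0.038·0.06 = 0.0466 + 0.00228 = 0.04888.
P(D | S) = 0.04888 / 0.26 = 0.188000…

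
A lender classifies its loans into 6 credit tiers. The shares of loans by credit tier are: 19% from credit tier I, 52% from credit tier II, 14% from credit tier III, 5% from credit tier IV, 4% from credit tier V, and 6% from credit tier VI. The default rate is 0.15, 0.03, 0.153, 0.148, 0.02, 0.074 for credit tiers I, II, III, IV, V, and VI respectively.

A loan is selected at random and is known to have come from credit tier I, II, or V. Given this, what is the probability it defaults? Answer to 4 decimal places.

Let S = {I, II, V}.
P(S) = 0.19 + 0.52 + 0.04 = 0.75.
P(D ∩ S) = 0.15·0.19 + 0.03·0.52 + 0.02·0.04 = 0.0285 + 0.0156 + 0.0008 = 0.0449.
P(D | S) = 0.0449 / 0.75 = 0.059867…

0.0599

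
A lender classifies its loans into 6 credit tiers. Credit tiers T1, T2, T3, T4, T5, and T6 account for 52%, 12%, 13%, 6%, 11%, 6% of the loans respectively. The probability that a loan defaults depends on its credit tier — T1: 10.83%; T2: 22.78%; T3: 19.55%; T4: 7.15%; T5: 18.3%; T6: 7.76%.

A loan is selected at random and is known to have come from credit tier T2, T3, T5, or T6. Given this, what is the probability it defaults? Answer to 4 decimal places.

P(D|S) ≈ 0.1846

Let S = {T2, T3, T5, T6}.
P(S) = 0.12 + 0.13 + 0.11 + 0.06 = 0.42.
P(D ∩ S) = 0.2278·0.12 + 0.1955·0.13 + 0.183·0.11 + 0.0776·0.06 = 0.027336 + 0.025415 + 0.02013 + 0.004656 = 0.077537.
P(D | S) = 0.077537 / 0.42 = 0.184612…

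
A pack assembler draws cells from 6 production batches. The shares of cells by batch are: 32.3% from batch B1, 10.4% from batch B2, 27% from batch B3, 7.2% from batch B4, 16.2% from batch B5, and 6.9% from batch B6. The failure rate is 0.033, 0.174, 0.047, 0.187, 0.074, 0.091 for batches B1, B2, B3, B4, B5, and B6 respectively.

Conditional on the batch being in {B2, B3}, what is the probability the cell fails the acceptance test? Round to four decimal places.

Let S = {B2, B3}.
P(S) = 0.104 + 0.27 = 0.374.
P(F ∩ S) = 0.174·0.104 + 0.047·0.27 = 0.018096 + 0.01269 = 0.030786.
P(F | S) = 0.030786 / 0.374 = 0.082316…

P(F|S) ≈ 0.0823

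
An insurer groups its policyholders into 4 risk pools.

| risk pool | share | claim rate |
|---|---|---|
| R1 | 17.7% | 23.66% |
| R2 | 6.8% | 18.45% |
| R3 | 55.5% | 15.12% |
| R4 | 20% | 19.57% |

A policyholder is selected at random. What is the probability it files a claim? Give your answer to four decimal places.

0.1775

P(C) = P(C|R1)·P(R1) + P(C|R2)·P(R2) + P(C|R3)·P(R3) + P(C|R4)·P(R4)
      = 0.2366·0.177 + 0.1845·0.068 + 0.1512·0.555 + 0.1957·0.2
      = 0.0418782 + 0.012546 + 0.083916 + 0.03914 = 0.1774802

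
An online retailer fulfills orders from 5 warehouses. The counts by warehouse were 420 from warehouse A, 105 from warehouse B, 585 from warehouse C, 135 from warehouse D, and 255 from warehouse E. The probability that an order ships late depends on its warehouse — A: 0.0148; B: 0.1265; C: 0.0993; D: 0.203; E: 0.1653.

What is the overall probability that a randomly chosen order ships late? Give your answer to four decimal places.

Total: 420 + 105 + 585 + 135 + 255 = 1500.
P(A) = 420/1500 = 0.28. P(B) = 105/1500 = 0.07. P(C) = 585/1500 = 0.39. P(D) = 135/1500 = 0.09. P(E) = 255/1500 = 0.17.
Summing over the partition,
P(L) = P(L|A)·P(A) + P(L|B)·P(B) + P(L|C)·P(C) + P(L|D)·P(D) + P(L|E)·P(E)
      = 0.0148·0.28 + 0.1265·0.07 + 0.0993·0.39 + 0.203·0.09 + 0.1653·0.17
      = 0.004144 + 0.008855 + 0.038727 + 0.01827 + 0.028101 = 0.098097

0.0981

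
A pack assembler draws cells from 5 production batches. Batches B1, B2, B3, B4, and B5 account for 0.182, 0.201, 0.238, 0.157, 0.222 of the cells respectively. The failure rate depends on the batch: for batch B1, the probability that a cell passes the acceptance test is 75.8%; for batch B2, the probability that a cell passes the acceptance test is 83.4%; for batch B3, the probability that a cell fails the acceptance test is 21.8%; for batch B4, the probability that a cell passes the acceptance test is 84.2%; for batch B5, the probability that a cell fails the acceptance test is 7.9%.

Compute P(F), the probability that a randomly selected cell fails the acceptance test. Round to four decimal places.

0.1716

P(F|B1) = 1 − 0.758 = 0.242.
P(F|B2) = 1 − 0.834 = 0.166.
P(F|B4) = 1 − 0.842 = 0.158.
Summing over the partition,
P(F) = P(F|B1)·P(B1) + P(F|B2)·P(B2) + P(F|B3)·P(B3) + P(F|B4)·P(B4) + P(F|B5)·P(B5)
      = 0.242·0.182 + 0.166·0.201 + 0.218·0.238 + 0.158·0.157 + 0.079·0.222
      = 0.044044 + 0.033366 + 0.051884 + 0.024806 + 0.017538 = 0.171638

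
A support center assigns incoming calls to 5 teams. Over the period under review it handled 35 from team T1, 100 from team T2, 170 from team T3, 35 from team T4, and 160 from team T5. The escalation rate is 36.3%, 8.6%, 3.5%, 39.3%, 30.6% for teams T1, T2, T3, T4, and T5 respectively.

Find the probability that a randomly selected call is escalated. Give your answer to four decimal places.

Total: 35 + 100 + 170 + 35 + 160 = 500.
P(T1) = 35/500 = 0.07. P(T2) = 100/500 = 0.2. P(T3) = 170/500 = 0.34. P(T4) = 35/500 = 0.07. P(T5) = 160/500 = 0.32.
P(E) = P(E|T1)·P(T1) + P(E|T2)·P(T2) + P(E|T3)·P(T3) + P(E|T4)·P(T4) + P(E|T5)·P(T5)
      = 0.363·0.07 + 0.086·0.2 + 0.035·0.34 + 0.393·0.07 + 0.306·0.32
      = 0.02541 + 0.0172 + 0.0119 + 0.02751 + 0.09792 = 0.17994

0.1799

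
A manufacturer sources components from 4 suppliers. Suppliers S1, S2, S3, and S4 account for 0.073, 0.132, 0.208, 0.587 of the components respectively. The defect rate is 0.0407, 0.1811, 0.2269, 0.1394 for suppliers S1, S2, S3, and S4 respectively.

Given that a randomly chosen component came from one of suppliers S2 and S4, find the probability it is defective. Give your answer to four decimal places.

Let S = {S2, S4}.
P(S) = 0.132 + 0.587 = 0.719.
P(D ∩ S) = 0.1811·0.132 + 0.1394·0.587 = 0.0239052 + 0.0818278 = 0.105733.
P(D | S) = 0.105733 / 0.719 = 0.147056…

0.1471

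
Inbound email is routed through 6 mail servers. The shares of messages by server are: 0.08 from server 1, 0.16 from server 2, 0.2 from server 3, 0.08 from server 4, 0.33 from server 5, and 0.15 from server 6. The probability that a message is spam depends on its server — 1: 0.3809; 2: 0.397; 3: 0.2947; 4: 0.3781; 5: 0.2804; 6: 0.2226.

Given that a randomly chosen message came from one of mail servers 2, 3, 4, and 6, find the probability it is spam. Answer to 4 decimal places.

P(S|J) ≈ 0.3154

Let J = {2, 3, 4, 6}.
P(J) = 0.16 + 0.2 + 0.08 + 0.15 = 0.59.
P(S ∩ J) = 0.397·0.16 + 0.2947·0.2 + 0.3781·0.08 + 0.2226·0.15 = 0.06352 + 0.05894 + 0.030248 + 0.03339 = 0.186098.
P(S | J) = 0.186098 / 0.59 = 0.315420…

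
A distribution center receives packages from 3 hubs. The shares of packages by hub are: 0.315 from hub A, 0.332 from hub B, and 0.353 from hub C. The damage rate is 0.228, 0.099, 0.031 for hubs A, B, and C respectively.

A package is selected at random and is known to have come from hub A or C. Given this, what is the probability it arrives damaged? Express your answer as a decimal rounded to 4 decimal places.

Let S = {A, C}.
P(S) = 0.315 + 0.353 = 0.668.
P(D ∩ S) = 0.228·0.315 + 0.031·0.353 = 0.07182 + 0.010943 = 0.082763.
P(D | S) = 0.082763 / 0.668 = 0.123897…

P(D|S) ≈ 0.1239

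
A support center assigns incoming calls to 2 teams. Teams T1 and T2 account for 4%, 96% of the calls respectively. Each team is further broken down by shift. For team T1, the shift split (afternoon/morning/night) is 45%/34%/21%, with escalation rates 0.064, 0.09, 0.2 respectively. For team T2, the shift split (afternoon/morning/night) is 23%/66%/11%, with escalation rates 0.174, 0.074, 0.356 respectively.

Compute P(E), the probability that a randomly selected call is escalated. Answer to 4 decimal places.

P(E) ≈ 0.1270

P(E|T1) = 0.45·0.064 + 0.34·0.09 + 0.21·0.2 = 0.0288 + 0.0306 + 0.042 = 0.1014
P(E|T2) = 0.23·0.174 + 0.66·0.074 + 0.11·0.356 = 0.04002 + 0.04884 + 0.03916 = 0.12802
Then overall,
P(E) = 0.04·0.1014 + 0.96·0.12802
      = 0.004056 + 0.1228992 = 0.1269552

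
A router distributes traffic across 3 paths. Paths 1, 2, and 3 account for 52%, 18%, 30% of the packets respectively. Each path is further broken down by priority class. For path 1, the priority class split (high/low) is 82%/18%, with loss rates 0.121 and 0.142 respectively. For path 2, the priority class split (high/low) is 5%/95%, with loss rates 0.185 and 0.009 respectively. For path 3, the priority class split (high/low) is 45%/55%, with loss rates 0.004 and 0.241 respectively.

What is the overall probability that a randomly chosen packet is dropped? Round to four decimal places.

P(L|1) = 0.82·0.121 + 0.18·0.142 = 0.09922 + 0.02556 = 0.12478
P(L|2) = 0.05·0.185 + 0.95·0.009 = 0.00925 + 0.00855 = 0.0178
P(L|3) = 0.45·0.004 + 0.55·0.241 = 0.0018 + 0.13255 = 0.13435
By total probability over the outer partition,
P(L) = 0.52·0.12478 + 0.18·0.0178 + 0.3·0.13435
      = 0.0648856 + 0.003204 + 0.040305 = 0.1083946

0.1084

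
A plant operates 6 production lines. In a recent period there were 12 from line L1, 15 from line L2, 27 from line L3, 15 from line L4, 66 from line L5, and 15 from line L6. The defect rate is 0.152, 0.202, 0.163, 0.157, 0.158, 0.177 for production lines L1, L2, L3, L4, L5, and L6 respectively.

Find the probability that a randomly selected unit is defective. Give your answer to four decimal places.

P(D) ≈ 0.1646

Total: 12 + 15 + 27 + 15 + 66 + 15 = 150.
P(L1) = 12/150 = 0.08. P(L2) = 15/150 = 0.1. P(L3) = 27/150 = 0.18. P(L4) = 15/150 = 0.1. P(L5) = 66/150 = 0.44. P(L6) = 15/150 = 0.1.
By the law of total probability,
P(D) = P(D|L1)·P(L1) + P(D|L2)·P(L2) + P(D|L3)·P(L3) + P(D|L4)·P(L4) + P(D|L5)·P(L5) + P(D|L6)·P(L6)
      = 0.152·0.08 + 0.202·0.1 + 0.163·0.18 + 0.157·0.1 + 0.158·0.44 + 0.177·0.1
      = 0.01216 + 0.0202 + 0.02934 + 0.0157 + 0.06952 + 0.0177 = 0.16462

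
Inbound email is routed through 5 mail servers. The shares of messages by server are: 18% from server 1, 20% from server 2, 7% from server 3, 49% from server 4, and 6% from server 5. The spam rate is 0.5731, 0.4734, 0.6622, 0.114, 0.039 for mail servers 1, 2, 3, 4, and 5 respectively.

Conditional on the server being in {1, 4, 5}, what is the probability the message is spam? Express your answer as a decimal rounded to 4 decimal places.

Let J = {1, 4, 5}.
P(J) = 0.18 + 0.49 + 0.06 = 0.73.
P(S ∩ J) = 0.5731·0.18 + 0.114·0.49 + 0.039·0.06 = 0.103158 + 0.05586 + 0.00234 = 0.161358.
P(S | J) = 0.161358 / 0.73 = 0.221038…

P(S|J) ≈ 0.2210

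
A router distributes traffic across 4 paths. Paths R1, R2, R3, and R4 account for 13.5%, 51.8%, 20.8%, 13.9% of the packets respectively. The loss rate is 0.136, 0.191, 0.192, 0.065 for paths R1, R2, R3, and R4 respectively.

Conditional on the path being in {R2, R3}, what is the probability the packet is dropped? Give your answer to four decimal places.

0.1913

Let S = {R2, R3}.
P(S) = 0.518 + 0.208 = 0.726.
P(L ∩ S) = 0.191·0.518 + 0.192·0.208 = 0.098938 + 0.039936 = 0.138874.
P(L | S) = 0.138874 / 0.726 = 0.191287…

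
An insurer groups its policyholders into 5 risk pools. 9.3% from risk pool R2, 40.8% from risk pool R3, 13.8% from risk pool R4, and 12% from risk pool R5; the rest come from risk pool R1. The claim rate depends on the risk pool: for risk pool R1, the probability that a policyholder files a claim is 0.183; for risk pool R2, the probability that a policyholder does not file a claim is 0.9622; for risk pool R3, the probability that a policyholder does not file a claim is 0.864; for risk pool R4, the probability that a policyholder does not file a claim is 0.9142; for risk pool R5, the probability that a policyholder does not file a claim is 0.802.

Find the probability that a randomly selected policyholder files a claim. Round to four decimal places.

P(C) ≈ 0.1387

P(R1) = 1 − (0.093 + 0.408 + 0.138 + 0.12) = 0.241.
P(C|R2) = 1 − 0.9622 = 0.0378.
P(C|R3) = 1 − 0.864 = 0.136.
P(C|R4) = 1 − 0.9142 = 0.0858.
P(C|R5) = 1 − 0.802 = 0.198.
Summing over the partition,
P(C) = P(C|R1)·P(R1) + P(C|R2)·P(R2) + P(C|R3)·P(R3) + P(C|R4)·P(R4) + P(C|R5)·P(R5)
      = 0.183·0.241 + 0.0378·0.093 + 0.136·0.408 + 0.0858·0.138 + 0.198·0.12
      = 0.044103 + 0.0035154 + 0.055488 + 0.0118404 + 0.02376 = 0.1387068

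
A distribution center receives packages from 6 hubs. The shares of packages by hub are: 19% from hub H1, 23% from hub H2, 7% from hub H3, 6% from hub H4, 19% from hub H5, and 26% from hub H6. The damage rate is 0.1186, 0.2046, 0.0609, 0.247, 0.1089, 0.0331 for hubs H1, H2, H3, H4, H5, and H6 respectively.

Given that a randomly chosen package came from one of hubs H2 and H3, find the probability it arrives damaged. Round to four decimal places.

P(D|S) ≈ 0.1711

Let S = {H2, H3}.
P(S) = 0.23 + 0.07 = 0.3.
P(D ∩ S) = 0.2046·0.23 + 0.0609·0.07 = 0.047058 + 0.004263 = 0.051321.
P(D | S) = 0.051321 / 0.3 = 0.171070…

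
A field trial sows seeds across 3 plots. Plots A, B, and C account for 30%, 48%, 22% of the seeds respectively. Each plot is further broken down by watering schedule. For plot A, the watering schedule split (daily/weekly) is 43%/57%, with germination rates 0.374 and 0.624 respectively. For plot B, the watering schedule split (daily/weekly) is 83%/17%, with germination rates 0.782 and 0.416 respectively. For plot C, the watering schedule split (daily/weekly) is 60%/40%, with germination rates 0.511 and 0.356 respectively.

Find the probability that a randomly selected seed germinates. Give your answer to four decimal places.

P(G|A) = 0.43·0.374 + 0.57·0.624 = 0.16082 + 0.35568 = 0.5165
P(G|B) = 0.83·0.782 + 0.17·0.416 = 0.64906 + 0.07072 = 0.71978
P(G|C) = 0.6·0.511 + 0.4·0.356 = 0.3066 + 0.1424 = 0.449
Then overall,
P(G) = 0.3·0.5165 + 0.48·0.71978 + 0.22·0.449
      = 0.15495 + 0.3454944 + 0.09878 = 0.5992244

P(G) ≈ 0.5992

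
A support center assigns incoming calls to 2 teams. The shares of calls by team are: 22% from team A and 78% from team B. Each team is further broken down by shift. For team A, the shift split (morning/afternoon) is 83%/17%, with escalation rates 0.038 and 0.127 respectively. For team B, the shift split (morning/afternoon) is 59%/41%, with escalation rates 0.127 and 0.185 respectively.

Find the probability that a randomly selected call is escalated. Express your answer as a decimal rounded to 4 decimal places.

P(E) ≈ 0.1293

P(E|A) = 0.83·0.038 + 0.17·0.127 = 0.03154 + 0.02159 = 0.05313
P(E|B) = 0.59·0.127 + 0.41·0.185 = 0.07493 + 0.07585 = 0.15078
By total probability over the outer partition,
P(E) = 0.22·0.05313 + 0.78·0.15078
      = 0.0116886 + 0.1176084 = 0.129297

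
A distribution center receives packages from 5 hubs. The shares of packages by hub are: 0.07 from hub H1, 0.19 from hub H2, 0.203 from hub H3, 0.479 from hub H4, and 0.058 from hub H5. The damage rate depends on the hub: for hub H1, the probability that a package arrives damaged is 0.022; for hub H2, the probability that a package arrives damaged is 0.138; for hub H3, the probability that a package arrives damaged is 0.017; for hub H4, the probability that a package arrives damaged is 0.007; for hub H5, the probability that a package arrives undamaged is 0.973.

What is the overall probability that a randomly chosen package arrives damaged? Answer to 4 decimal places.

P(D|H5) = 1 − 0.973 = 0.027.
By the law of total probability,
P(D) = P(D|H1)·P(H1) + P(D|H2)·P(H2) + P(D|H3)·P(H3) + P(D|H4)·P(H4) + P(D|H5)·P(H5)
      = 0.022·0.07 + 0.138·0.19 + 0.017·0.203 + 0.007·0.479 + 0.027·0.058
      = 0.00154 + 0.02622 + 0.003451 + 0.003353 + 0.001566 = 0.03613

P(D) ≈ 0.0361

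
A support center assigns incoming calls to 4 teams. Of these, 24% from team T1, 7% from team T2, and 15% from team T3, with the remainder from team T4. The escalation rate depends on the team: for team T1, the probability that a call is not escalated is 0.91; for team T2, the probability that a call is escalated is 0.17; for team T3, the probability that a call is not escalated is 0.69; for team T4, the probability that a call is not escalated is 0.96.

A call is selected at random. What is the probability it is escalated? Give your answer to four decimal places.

P(T4) = 1 − (0.24 + 0.07 + 0.15) = 0.54.
P(E|T1) = 1 − 0.91 = 0.09.
P(E|T3) = 1 − 0.69 = 0.31.
P(E|T4) = 1 − 0.96 = 0.04.
Summing over the partition,
P(E) = P(E|T1)·P(T1) + P(E|T2)·P(T2) + P(E|T3)·P(T3) + P(E|T4)·P(T4)
      = 0.09·0.24 + 0.17·0.07 + 0.31·0.15 + 0.04·0.54
      = 0.0216 + 0.0119 + 0.0465 + 0.0216 = 0.1016

0.1016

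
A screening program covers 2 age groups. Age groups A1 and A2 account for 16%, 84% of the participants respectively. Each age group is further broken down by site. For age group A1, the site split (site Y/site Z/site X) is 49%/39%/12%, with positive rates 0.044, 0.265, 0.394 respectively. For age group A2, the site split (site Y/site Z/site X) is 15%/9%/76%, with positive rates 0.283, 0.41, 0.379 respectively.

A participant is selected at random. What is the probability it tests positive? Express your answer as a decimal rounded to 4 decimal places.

P(T|A1) = 0.49·0.044 + 0.39·0.265 + 0.12·0.394 = 0.02156 + 0.10335 + 0.04728 = 0.17219
P(T|A2) = 0.15·0.283 + 0.09·0.41 + 0.76·0.379 = 0.04245 + 0.0369 + 0.28804 = 0.36739
Then overall,
P(T) = 0.16·0.17219 + 0.84·0.36739
      = 0.0275504 + 0.3086076 = 0.336158

P(T) ≈ 0.3362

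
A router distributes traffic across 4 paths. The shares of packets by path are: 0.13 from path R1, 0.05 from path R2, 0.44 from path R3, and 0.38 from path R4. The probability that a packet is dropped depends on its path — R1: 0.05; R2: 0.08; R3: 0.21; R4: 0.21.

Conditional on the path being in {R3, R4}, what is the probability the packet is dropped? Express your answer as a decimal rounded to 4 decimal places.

0.2100

Let S = {R3, R4}.
P(S) = 0.44 + 0.38 = 0.82.
P(L ∩ S) = 0.21·0.44 + 0.21·0.38 = 0.0924 + 0.0798 = 0.1722.
P(L | S) = 0.1722 / 0.82 = 0.210000…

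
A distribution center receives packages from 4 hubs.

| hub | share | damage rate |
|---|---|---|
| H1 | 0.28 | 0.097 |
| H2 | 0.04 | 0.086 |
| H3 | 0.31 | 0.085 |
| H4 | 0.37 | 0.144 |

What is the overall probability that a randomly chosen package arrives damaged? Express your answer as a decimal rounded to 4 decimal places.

Summing over the partition,
P(D) = P(D|H1)·P(H1) + P(D|H2)·P(H2) + P(D|H3)·P(H3) + P(D|H4)·P(H4)
      = 0.097·0.28 + 0.086·0.04 + 0.085·0.31 + 0.144·0.37
      = 0.02716 + 0.00344 + 0.02635 + 0.05328 = 0.11023

0.1102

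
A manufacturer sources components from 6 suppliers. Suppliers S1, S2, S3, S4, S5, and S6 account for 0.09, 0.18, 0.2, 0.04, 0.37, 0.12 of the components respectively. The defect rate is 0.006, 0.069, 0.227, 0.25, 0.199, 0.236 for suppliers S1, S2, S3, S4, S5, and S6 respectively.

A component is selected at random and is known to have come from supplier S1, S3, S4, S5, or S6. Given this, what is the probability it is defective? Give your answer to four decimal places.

P(D|S) ≈ 0.1925

Let S = {S1, S3, S4, S5, S6}.
P(S) = 0.09 + 0.2 + 0.04 + 0.37 + 0.12 = 0.82.
P(D ∩ S) = 0.006·0.09 + 0.227·0.2 + 0.25·0.04 + 0.199·0.37 + 0.236·0.12 = 0.00054 + 0.0454 + 0.01 + 0.07363 + 0.02832 = 0.15789.
P(D | S) = 0.15789 / 0.82 = 0.192549…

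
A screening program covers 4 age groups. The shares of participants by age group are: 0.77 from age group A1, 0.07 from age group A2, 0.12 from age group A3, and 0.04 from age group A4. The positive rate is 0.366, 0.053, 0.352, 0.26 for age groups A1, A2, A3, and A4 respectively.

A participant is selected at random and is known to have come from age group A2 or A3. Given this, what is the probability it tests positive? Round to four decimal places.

0.2418

Let S = {A2, A3}.
P(S) = 0.07 + 0.12 = 0.19.
P(T ∩ S) = 0.053·0.07 + 0.352·0.12 = 0.00371 + 0.04224 = 0.04595.
P(T | S) = 0.04595 / 0.19 = 0.241842…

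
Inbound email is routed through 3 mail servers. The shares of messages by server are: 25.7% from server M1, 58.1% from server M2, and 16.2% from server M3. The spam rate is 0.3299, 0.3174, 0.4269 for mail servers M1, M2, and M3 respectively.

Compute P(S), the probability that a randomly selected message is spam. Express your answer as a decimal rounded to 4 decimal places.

0.3384

By the law of total probability,
P(S) = P(S|M1)·P(M1) + P(S|M2)·P(M2) + P(S|M3)·P(M3)
      = 0.3299·0.257 + 0.3174·0.581 + 0.4269·0.162
      = 0.0847843 + 0.1844094 + 0.0691578 = 0.3383515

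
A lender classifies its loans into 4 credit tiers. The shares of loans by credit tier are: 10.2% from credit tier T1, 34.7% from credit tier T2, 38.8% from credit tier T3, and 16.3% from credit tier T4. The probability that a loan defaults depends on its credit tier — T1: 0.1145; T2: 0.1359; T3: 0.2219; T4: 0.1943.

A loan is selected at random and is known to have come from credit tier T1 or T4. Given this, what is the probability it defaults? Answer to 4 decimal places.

Let S = {T1, T4}.
P(S) = 0.102 + 0.163 = 0.265.
P(D ∩ S) = 0.1145·0.102 + 0.1943·0.163 = 0.011679 + 0.0316709 = 0.0433499.
P(D | S) = 0.0433499 / 0.265 = 0.163585…

P(D|S) ≈ 0.1636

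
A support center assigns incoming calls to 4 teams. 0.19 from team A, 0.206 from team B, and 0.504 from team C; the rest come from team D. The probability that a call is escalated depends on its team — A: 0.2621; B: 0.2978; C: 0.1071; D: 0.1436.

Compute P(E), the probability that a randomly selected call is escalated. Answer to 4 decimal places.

P(D) = 1 − (0.19 + 0.206 + 0.504) = 0.1.
P(E) = P(E|A)·P(A) + P(E|B)·P(B) + P(E|C)·P(C) + P(E|D)·P(D)
      = 0.2621·0.19 + 0.2978·0.206 + 0.1071·0.504 + 0.1436·0.1
      = 0.049799 + 0.0613468 + 0.0539784 + 0.01436 = 0.1794842

0.1795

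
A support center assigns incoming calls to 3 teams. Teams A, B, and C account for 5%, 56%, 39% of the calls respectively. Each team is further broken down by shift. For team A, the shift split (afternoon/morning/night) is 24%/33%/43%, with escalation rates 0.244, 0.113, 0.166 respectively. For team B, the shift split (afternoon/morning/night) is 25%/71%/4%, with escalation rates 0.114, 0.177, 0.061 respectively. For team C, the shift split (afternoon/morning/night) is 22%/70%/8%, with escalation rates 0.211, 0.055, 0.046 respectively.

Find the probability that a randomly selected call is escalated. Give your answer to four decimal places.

0.1306

P(E|A) = 0.24·0.244 + 0.33·0.113 + 0.43·0.166 = 0.05856 + 0.03729 + 0.07138 = 0.16723
P(E|B) = 0.25·0.114 + 0.71·0.177 + 0.04·0.061 = 0.0285 + 0.12567 + 0.00244 = 0.15661
P(E|C) = 0.22·0.211 + 0.7·0.055 + 0.08·0.046 = 0.04642 + 0.0385 + 0.00368 = 0.0886
By total probability over the outer partition,
P(E) = 0.05·0.16723 + 0.56·0.15661 + 0.39·0.0886
      = 0.0083615 + 0.0877016 + 0.034554 = 0.1306171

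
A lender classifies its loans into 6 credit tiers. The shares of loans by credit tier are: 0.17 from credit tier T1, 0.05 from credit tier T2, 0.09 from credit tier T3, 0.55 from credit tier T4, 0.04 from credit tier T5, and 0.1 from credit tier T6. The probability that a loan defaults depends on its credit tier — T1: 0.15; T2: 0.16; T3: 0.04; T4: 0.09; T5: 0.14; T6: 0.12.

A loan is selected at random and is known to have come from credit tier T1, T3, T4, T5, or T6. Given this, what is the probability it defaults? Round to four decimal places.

Let S = {T1, T3, T4, T5, T6}.
P(S) = 0.17 + 0.09 + 0.55 + 0.04 + 0.1 = 0.95.
P(D ∩ S) = 0.15·0.17 + 0.04·0.09 + 0.09·0.55 + 0.14·0.04 + 0.12·0.1 = 0.0255 + 0.0036 + 0.0495 + 0.0056 + 0.012 = 0.0962.
P(D | S) = 0.0962 / 0.95 = 0.101263…

P(D|S) ≈ 0.1013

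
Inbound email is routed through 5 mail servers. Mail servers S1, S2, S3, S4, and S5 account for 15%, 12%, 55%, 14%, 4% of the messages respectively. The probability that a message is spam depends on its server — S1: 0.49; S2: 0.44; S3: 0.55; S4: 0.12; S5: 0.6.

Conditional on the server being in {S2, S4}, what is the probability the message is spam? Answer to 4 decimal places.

P(S|J) ≈ 0.2677

Let J = {S2, S4}.
P(J) = 0.12 + 0.14 = 0.26.
P(S ∩ J) = 0.44·0.12 + 0.12·0.14 = 0.0528 + 0.0168 = 0.0696.
P(S | J) = 0.0696 / 0.26 = 0.267692…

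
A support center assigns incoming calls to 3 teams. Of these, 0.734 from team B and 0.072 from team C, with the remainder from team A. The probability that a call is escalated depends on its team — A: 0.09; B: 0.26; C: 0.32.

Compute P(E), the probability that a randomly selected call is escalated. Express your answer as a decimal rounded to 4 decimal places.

P(E) ≈ 0.2313

P(A) = 1 − (0.734 + 0.072) = 0.194.
P(E) = P(E|A)·P(A) + P(E|B)·P(B) + P(E|C)·P(C)
      = 0.09·0.194 + 0.26·0.734 + 0.32·0.072
      = 0.01746 + 0.19084 + 0.02304 = 0.23134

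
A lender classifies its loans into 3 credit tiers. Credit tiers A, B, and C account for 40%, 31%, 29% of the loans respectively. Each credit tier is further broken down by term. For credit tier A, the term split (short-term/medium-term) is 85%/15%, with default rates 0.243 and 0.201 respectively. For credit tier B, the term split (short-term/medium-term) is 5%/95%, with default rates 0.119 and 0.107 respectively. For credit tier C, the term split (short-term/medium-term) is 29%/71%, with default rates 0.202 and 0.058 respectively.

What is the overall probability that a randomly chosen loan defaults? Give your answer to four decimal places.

P(D|A) = 0.85·0.243 + 0.15·0.201 = 0.20655 + 0.03015 = 0.2367
P(D|B) = 0.05·0.119 + 0.95·0.107 = 0.00595 + 0.10165 = 0.1076
P(D|C) = 0.29·0.202 + 0.71·0.058 = 0.05858 + 0.04118 = 0.09976
By total probability over the outer partition,
P(D) = 0.4·0.2367 + 0.31·0.1076 + 0.29·0.09976
      = 0.09468 + 0.033356 + 0.0289304 = 0.1569664

P(D) ≈ 0.1570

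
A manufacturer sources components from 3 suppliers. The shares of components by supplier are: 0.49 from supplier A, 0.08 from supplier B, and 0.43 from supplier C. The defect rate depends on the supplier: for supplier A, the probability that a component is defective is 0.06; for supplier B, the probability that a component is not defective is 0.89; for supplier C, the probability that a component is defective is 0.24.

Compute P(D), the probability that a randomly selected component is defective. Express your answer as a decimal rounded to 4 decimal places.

P(D) ≈ 0.1414

P(D|B) = 1 − 0.89 = 0.11.
Using total probability over the partition,
P(D) = P(D|A)·P(A) + P(D|B)·P(B) + P(D|C)·P(C)
      = 0.06·0.49 + 0.11·0.08 + 0.24·0.43
      = 0.0294 + 0.0088 + 0.1032 = 0.1414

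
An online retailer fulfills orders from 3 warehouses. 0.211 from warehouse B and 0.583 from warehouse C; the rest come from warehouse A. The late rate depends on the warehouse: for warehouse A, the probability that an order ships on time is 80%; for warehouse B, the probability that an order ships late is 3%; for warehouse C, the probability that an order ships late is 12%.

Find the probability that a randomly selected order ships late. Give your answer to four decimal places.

0.1175

P(A) = 1 − (0.211 + 0.583) = 0.206.
P(L|A) = 1 − 0.8 = 0.2.
P(L) = P(L|A)·P(A) + P(L|B)·P(B) + P(L|C)·P(C)
      = 0.2·0.206 + 0.03·0.211 + 0.12·0.583
      = 0.0412 + 0.00633 + 0.06996 = 0.11749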